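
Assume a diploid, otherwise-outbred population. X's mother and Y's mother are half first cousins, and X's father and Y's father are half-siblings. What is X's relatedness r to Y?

With two independent routes of shared ancestry, r is the sum of the two contributions.
X and Y are related in two ways: half second cousins through their mothers (r = 1/64) and half first cousins through their fathers (r = 1/16).
r = 1/64 + 1/16 = 5/64 = 0.078125.

0.078125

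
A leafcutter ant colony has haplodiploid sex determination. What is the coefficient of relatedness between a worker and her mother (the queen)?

0.5

One meiotic link between diploid queen and diploid daughter: r = 1/2.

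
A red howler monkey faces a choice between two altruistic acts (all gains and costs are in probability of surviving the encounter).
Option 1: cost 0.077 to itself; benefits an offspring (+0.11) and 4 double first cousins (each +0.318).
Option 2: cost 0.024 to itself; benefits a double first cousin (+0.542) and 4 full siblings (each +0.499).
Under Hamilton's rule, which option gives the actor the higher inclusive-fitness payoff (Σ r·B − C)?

Option 1: r to an offspring = 0.5.
Option 1: r to a double first cousin = 0.25.
Option 1: Σ r·B − C = (1·0.5·0.11 + 4·0.25·0.318) − 0.077 = 0.296.
Option 2: r to a double first cousin = 0.25.
Option 2: r to a full sibling = 0.5.
Option 2: Σ r·B − C = (1·0.25·0.542 + 4·0.5·0.499) − 0.024 = 1.1095.
Option 2 has the higher net inclusive-fitness payoff.

Option 2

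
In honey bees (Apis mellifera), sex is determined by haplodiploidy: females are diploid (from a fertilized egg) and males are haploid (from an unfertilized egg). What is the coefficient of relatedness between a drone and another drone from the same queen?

Haploid brothers each carry a random half of the queen's diploid genome, so on average they share half: r = 1/2.

0.5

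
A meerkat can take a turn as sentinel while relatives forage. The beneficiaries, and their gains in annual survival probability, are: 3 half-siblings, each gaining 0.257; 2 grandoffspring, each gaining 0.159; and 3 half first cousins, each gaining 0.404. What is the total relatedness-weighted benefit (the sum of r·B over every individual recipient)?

0.348

r to a half-sibling = 0.25 (half-sibs share one parent — one path of length 2: r = (1/2)^2 = 1/4).
r to a grandoffspring = 1/4 (two parent–offspring links: r = (1/2)^2 = 1/4).
r to a half first cousin = 0.0625 (half first cousins share one grandparent — one path of length 4: r = (1/2)^4 = 1/16).
Summing one r·B term per recipient: 3·0.25·0.257 + 2·0.25·0.159 + 3·0.0625·0.404 = 0.348.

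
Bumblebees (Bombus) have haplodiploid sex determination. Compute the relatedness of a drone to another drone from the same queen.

0.5

Haploid brothers each carry a random half of the queen's diploid genome, so on average they share half: r = 1/2.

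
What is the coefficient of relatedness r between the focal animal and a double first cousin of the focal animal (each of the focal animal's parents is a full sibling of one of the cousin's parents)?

Each parent–offspring link contributes a factor of 1/2, and independent paths through distinct common ancestors add.
Double first cousins share both grandparent pairs — four paths of length 4: r = 4·(1/2)^4 = 1/4.

0.25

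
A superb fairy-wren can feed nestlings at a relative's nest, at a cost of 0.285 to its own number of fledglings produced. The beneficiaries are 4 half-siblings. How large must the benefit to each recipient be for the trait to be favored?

r to a half-sibling = 1/4 (half-sibs share one parent — one path of length 2: r = (1/2)^2 = 1/4).
Hamilton's rule with n recipients of equal r: n·r·B > C, so B > C/(n·r) = 0.285/(4·0.25) = 0.285.

0.285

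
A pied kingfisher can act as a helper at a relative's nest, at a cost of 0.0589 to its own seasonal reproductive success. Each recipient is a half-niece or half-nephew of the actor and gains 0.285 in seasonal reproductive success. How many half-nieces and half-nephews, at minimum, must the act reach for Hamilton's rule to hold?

2

r to a half-niece or half-nephew = 0.125 (half-aunt/uncle↔niece/nephew: one path of length 3: r = (1/2)^3 = 1/8).
Hamilton's rule: n·r·B > C  ⇒  n > C/(r·B) = 0.0589/(0.125·0.285) = 1.653.
The smallest integer exceeding 1.653 is 2.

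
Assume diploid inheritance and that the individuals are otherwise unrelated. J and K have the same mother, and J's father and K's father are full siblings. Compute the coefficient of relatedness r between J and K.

With two independent routes of shared ancestry, r is the sum of the two contributions.
J and K are related in two ways: half-sibs through their shared mother (r = 1/4) and first cousins through their fathers (r = 1/8).
r = 1/4 + 1/8 = 3/8 = 0.375.

0.375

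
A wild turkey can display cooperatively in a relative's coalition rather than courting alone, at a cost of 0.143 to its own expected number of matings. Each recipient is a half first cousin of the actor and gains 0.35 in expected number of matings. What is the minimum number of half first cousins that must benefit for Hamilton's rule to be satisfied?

r to a half first cousin = 0.0625 (half first cousins share one grandparent — one path of length 4: r = (1/2)^4 = 1/16).
Hamilton's rule: n·r·B > C  ⇒  n > C/(r·B) = 0.143/(0.0625·0.35) = 6.537.
The smallest integer exceeding 6.537 is 7.

7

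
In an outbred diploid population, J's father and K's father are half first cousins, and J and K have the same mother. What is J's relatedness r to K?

With two independent routes of shared ancestry, r is the sum of the two contributions.
J and K are related in two ways: half second cousins through their fathers (r = 1/64) and half-sibs through their shared mother (r = 1/4).
r = 1/64 + 1/4 = 17/64 = 0.265625.

0.265625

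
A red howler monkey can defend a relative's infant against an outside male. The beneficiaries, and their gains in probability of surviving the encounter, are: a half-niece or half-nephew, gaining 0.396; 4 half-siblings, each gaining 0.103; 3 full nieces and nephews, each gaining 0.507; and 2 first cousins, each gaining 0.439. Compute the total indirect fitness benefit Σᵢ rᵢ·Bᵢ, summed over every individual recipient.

0.6425

r to a half-niece or half-nephew = 1/8 (half-aunt/uncle↔niece/nephew: one path of length 3: r = (1/2)^3 = 1/8).
r to a half-sibling = 1/4 (half-sibs share one parent — one path of length 2: r = (1/2)^2 = 1/4).
r to a full niece or nephew = 0.25 (full aunt/uncle↔niece/nephew: two paths of length 3 through the shared grandparent pair: r = 2·(1/2)^3 = 1/4).
r to a first cousin = 1/8 (first cousins share one grandparent pair — two paths of length 4: r = 2·(1/2)^4 = 1/8).
Summing one r·B term per recipient: 1·0.125·0.396 + 4·0.25·0.103 + 3·0.25·0.507 + 2·0.125·0.439 = 0.6425.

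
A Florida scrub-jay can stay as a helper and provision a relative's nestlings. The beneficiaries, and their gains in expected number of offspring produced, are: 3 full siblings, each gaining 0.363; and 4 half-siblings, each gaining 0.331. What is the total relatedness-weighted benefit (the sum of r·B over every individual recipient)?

0.8755

r to a full sibling = 1/2 (full sibs share both parents — two paths of length 2: r = 2·(1/2)^2 = 1/2).
r to a half-sibling = 1/4 (half-sibs share one parent — one path of length 2: r = (1/2)^2 = 1/4).
Summing one r·B term per recipient: 3·0.5·0.363 + 4·0.25·0.331 = 0.8755.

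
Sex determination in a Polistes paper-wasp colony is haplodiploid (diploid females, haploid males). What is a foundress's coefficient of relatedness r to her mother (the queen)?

0.5

One meiotic link between diploid queen and diploid daughter: r = 1/2.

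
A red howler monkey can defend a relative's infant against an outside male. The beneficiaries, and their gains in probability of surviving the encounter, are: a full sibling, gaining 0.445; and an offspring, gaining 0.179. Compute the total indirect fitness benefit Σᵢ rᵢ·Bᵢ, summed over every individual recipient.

0.312

r to a full sibling = 0.5 (full sibs share both parents — two paths of length 2: r = 2·(1/2)^2 = 1/2).
r to an offspring = 1/2 (one parent–offspring link: r = (1/2)^1 = 1/2).
Summing one r·B term per recipient: 1·0.5·0.445 + 1·0.5·0.179 = 0.312.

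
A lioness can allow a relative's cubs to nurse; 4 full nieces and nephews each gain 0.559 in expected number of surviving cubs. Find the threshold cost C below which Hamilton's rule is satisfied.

0.559

r to a full niece or nephew = 1/4 (full aunt/uncle↔niece/nephew: two paths of length 3 through the shared grandparent pair: r = 2·(1/2)^3 = 1/4).
Hamilton's rule: n·r·B > C, so the trait is favored while C < n·r·B = 4·0.25·0.559 = 0.559.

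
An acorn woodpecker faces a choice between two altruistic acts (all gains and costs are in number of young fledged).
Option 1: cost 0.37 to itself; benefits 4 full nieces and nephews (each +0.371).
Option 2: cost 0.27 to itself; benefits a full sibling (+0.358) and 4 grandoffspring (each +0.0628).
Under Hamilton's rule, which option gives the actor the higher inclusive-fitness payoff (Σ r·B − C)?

Option 1

Option 1: r to a full niece or nephew = 0.25.
Option 1: Σ r·B − C = (4·0.25·0.371) − 0.37 = 0.001.
Option 2: r to a full sibling = 0.5.
Option 2: r to a grandoffspring = 0.25.
Option 2: Σ r·B − C = (1·0.5·0.358 + 4·0.25·0.0628) − 0.27 = -0.0282.
Option 1 has the higher net inclusive-fitness payoff.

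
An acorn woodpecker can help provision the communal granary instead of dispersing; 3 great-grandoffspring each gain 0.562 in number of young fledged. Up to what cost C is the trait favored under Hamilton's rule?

r to a great-grandoffspring = 1/8 (three parent–offspring links: r = (1/2)^3 = 1/8).
Hamilton's rule: n·r·B > C, so the trait is favored while C < n·r·B = 3·0.125·0.562 = 0.21075.

0.21075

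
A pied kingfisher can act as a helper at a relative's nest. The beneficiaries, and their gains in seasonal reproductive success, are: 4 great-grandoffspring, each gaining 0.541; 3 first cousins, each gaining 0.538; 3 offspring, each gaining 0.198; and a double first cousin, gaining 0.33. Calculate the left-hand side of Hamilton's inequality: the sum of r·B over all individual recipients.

r to a great-grandoffspring = 1/8 (three parent–offspring links: r = (1/2)^3 = 1/8).
r to a first cousin = 0.125 (first cousins share one grandparent pair — two paths of length 4: r = 2·(1/2)^4 = 1/8).
r to an offspring = 1/2 (one parent–offspring link: r = (1/2)^1 = 1/2).
r to a double first cousin = 1/4 (double first cousins share both grandparent pairs — four paths of length 4: r = 4·(1/2)^4 = 1/4).
Summing one r·B term per recipient: 4·0.125·0.541 + 3·0.125·0.538 + 3·0.5·0.198 + 1·0.25·0.33 = 0.85175.

0.85175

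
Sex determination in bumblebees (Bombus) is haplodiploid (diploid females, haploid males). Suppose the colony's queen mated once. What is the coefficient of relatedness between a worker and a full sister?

Haplodiploid full sisters inherit their father's entire haploid genome identically (contributing 1/2) and on average half of their mother's contribution (1/2 · 1/2 = 1/4); r = 1/2 + 1/4 = 3/4.

0.75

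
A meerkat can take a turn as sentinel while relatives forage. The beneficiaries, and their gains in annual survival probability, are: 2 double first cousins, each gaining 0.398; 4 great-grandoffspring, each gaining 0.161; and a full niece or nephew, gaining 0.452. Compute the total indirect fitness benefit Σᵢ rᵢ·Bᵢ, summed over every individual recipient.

0.3925

r to a double first cousin = 1/4 (double first cousins share both grandparent pairs — four paths of length 4: r = 4·(1/2)^4 = 1/4).
r to a great-grandoffspring = 1/8 (three parent–offspring links: r = (1/2)^3 = 1/8).
r to a full niece or nephew = 1/4 (full aunt/uncle↔niece/nephew: two paths of length 3 through the shared grandparent pair: r = 2·(1/2)^3 = 1/4).
Summing one r·B term per recipient: 2·0.25·0.398 + 4·0.125·0.161 + 1·0.25·0.452 = 0.3925.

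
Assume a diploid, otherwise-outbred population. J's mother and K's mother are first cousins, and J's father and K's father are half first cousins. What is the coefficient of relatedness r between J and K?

Independent pedigree routes through distinct common ancestors add.
J and K are related in two ways: second cousins through their mothers (r = 1/32) and half second cousins through their fathers (r = 1/64).
r = 1/32 + 1/64 = 0.046875.

0.046875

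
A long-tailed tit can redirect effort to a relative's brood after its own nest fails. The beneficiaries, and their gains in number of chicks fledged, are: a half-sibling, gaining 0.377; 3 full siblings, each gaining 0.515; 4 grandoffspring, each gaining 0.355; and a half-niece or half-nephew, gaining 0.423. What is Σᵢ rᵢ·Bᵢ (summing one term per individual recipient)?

r to a half-sibling = 1/4 (half-sibs share one parent — one path of length 2: r = (1/2)^2 = 1/4).
r to a full sibling = 0.5 (full sibs share both parents — two paths of length 2: r = 2·(1/2)^2 = 1/2).
r to a grandoffspring = 0.25 (two parent–offspring links: r = (1/2)^2 = 1/4).
r to a half-niece or half-nephew = 1/8 (half-aunt/uncle↔niece/nephew: one path of length 3: r = (1/2)^3 = 1/8).
Summing one r·B term per recipient: 1·0.25·0.377 + 3·0.5·0.515 + 4·0.25·0.355 + 1·0.125·0.423 = 1.274625.

1.274625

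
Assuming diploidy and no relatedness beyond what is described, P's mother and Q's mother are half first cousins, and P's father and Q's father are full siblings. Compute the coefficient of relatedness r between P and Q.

0.140625

Wright's path rule: contributions from independent ancestry routes add.
P and Q are related in two ways: half second cousins through their mothers (r = 1/64) and first cousins through their fathers (r = 1/8).
r = 1/64 + 1/8 = 0.140625.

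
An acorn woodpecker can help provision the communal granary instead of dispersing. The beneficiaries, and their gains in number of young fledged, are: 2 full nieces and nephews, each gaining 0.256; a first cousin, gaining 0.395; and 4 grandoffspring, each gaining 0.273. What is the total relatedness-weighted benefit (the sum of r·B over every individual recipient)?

r to a full niece or nephew = 0.25 (full aunt/uncle↔niece/nephew: two paths of length 3 through the shared grandparent pair: r = 2·(1/2)^3 = 1/4).
r to a first cousin = 0.125 (first cousins share one grandparent pair — two paths of length 4: r = 2·(1/2)^4 = 1/8).
r to a grandoffspring = 0.25 (two parent–offspring links: r = (1/2)^2 = 1/4).
Summing one r·B term per recipient: 2·0.25·0.256 + 1·0.125·0.395 + 4·0.25·0.273 = 0.450375.

0.450375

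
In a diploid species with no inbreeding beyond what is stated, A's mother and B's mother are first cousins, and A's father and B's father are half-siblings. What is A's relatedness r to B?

0.09375

Relatedness sums over independent paths through distinct common ancestors.
A and B are related in two ways: second cousins through their mothers (r = 1/32) and half first cousins through their fathers (r = 1/16).
r = 1/32 + 1/16 = 3/32 = 0.09375.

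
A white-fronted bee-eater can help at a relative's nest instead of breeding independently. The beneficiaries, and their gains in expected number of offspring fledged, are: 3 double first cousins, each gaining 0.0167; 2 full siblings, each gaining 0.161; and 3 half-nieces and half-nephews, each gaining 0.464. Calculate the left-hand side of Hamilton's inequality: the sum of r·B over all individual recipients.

r to a double first cousin = 0.25 (double first cousins share both grandparent pairs — four paths of length 4: r = 4·(1/2)^4 = 1/4).
r to a full sibling = 1/2 (full sibs share both parents — two paths of length 2: r = 2·(1/2)^2 = 1/2).
r to a half-niece or half-nephew = 1/8 (half-aunt/uncle↔niece/nephew: one path of length 3: r = (1/2)^3 = 1/8).
Summing one r·B term per recipient: 3·0.25·0.0167 + 2·0.5·0.161 + 3·0.125·0.464 = 0.347525.

0.347525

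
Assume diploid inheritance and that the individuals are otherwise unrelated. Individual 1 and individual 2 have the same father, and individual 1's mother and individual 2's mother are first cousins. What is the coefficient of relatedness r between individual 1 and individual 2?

With two independent routes of shared ancestry, r is the sum of the two contributions.
Individual 1 and individual 2 are related in two ways: half-sibs through their shared father (r = 1/4) and second cousins through their mothers (r = 1/32).
r = 1/4 + 1/32 = 0.28125.

0.28125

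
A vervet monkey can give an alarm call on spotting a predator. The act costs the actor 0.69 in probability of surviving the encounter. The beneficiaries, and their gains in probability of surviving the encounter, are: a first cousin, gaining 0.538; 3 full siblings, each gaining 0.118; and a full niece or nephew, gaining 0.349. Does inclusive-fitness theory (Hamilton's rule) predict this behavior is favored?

Hamilton's rule: the trait is favored when the sum of r·B over every recipient exceeds the actor's cost C.
r to a first cousin = 0.125 (first cousins share one grandparent pair — two paths of length 4: r = 2·(1/2)^4 = 1/8).
r to a full sibling = 1/2 (full sibs share both parents — two paths of length 2: r = 2·(1/2)^2 = 1/2).
r to a full niece or nephew = 1/4 (full aunt/uncle↔niece/nephew: two paths of length 3 through the shared grandparent pair: r = 2·(1/2)^3 = 1/4).
Summing one r·B term per recipient: 1·0.125·0.538 + 3·0.5·0.118 + 1·0.25·0.349 = 0.3315.
0.3315 < 0.69: the indirect benefit is less than the cost.

No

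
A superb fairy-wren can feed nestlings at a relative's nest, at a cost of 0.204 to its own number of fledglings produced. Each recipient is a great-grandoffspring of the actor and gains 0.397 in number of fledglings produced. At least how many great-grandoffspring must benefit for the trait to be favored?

r to a great-grandoffspring = 0.125 (three parent–offspring links: r = (1/2)^3 = 1/8).
Hamilton's rule: n·r·B > C  ⇒  n > C/(r·B) = 0.204/(0.125·0.397) = 4.111.
The smallest integer exceeding 4.111 is 5.

5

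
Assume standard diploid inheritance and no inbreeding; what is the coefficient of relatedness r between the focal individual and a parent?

Each parent–offspring link contributes a factor of 1/2, and independent paths through distinct common ancestors add.
One parent–offspring link: r = (1/2)^1 = 1/2.

0.5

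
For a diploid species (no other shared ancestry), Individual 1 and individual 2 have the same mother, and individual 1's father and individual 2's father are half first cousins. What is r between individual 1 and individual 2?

With two independent routes of shared ancestry, r is the sum of the two contributions.
Individual 1 and individual 2 are related in two ways: half-sibs through their shared mother (r = 1/4) and half second cousins through their fathers (r = 1/64).
r = 1/4 + 1/64 = 0.265625.

0.265625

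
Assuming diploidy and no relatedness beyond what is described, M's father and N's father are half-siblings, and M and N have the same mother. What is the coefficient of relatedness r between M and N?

0.3125

Relatedness sums over independent paths through distinct common ancestors.
M and N are related in two ways: half first cousins through their fathers (r = 1/16) and half-sibs through their shared mother (r = 1/4).
r = 1/16 + 1/4 = 5/16 = 0.3125.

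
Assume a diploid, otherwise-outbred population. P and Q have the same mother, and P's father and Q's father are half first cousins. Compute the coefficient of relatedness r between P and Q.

With two independent routes of shared ancestry, r is the sum of the two contributions.
P and Q are related in two ways: half-sibs through their shared mother (r = 1/4) and half second cousins through their fathers (r = 1/64).
r = 1/4 + 1/64 = 17/64 = 0.265625.

0.265625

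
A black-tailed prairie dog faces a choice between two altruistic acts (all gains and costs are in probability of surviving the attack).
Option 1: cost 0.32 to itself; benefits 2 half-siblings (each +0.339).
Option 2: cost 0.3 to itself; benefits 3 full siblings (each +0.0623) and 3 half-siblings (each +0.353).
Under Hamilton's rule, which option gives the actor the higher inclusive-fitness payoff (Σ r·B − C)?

Option 2

Option 1: r to a half-sibling = 0.25.
Option 1: Σ r·B − C = (2·0.25·0.339) − 0.32 = -0.1505.
Option 2: r to a full sibling = 0.5.
Option 2: r to a half-sibling = 0.25.
Option 2: Σ r·B − C = (3·0.5·0.0623 + 3·0.25·0.353) − 0.3 = 0.0582.
Option 2 has the higher net inclusive-fitness payoff.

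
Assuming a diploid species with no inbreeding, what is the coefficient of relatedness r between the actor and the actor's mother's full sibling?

0.25

Each parent–offspring link contributes a factor of 1/2, and independent paths through distinct common ancestors add.
Full aunt/uncle↔niece/nephew: two paths of length 3 through the shared grandparent pair: r = 2·(1/2)^3 = 1/4.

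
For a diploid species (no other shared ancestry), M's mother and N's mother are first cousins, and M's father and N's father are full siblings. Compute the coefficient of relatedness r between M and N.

Independent pedigree routes through distinct common ancestors add.
M and N are related in two ways: second cousins through their mothers (r = 1/32) and first cousins through their fathers (r = 1/8).
r = 1/32 + 1/8 = 0.15625.

0.15625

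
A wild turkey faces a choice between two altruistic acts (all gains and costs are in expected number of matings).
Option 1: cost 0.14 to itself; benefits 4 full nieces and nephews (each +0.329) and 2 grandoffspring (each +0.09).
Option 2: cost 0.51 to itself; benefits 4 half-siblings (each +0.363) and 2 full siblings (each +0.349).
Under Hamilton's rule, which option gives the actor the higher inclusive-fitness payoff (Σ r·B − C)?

Option 1

Option 1: r to a full niece or nephew = 0.25.
Option 1: r to a grandoffspring = 0.25.
Option 1: Σ r·B − C = (4·0.25·0.329 + 2·0.25·0.09) − 0.14 = 0.234.
Option 2: r to a half-sibling = 0.25.
Option 2: r to a full sibling = 0.5.
Option 2: Σ r·B − C = (4·0.25·0.363 + 2·0.5·0.349) − 0.51 = 0.202.
Option 1 has the higher net inclusive-fitness payoff.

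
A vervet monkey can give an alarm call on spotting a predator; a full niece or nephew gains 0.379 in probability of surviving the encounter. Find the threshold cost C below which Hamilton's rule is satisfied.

0.09475

r to a full niece or nephew = 1/4 (full aunt/uncle↔niece/nephew: two paths of length 3 through the shared grandparent pair: r = 2·(1/2)^3 = 1/4).
Hamilton's rule: n·r·B > C, so the trait is favored while C < n·r·B = 1·0.25·0.379 = 0.09475.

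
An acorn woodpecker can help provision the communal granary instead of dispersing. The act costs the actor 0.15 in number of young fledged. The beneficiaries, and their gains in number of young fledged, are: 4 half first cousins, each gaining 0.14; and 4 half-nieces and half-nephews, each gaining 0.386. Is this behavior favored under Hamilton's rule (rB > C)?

Yes

Hamilton's rule: the trait is favored when the sum of r·B over every recipient exceeds the actor's cost C.
r to a half first cousin = 0.0625 (half first cousins share one grandparent — one path of length 4: r = (1/2)^4 = 1/16).
r to a half-niece or half-nephew = 1/8 (half-aunt/uncle↔niece/nephew: one path of length 3: r = (1/2)^3 = 1/8).
Summing one r·B term per recipient: 4·0.0625·0.14 + 4·0.125·0.386 = 0.228.
0.228 > 0.15: the indirect benefit exceeds the cost.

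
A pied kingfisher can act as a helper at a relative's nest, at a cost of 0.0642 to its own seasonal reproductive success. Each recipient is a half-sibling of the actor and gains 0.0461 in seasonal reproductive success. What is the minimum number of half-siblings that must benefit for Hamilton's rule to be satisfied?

r to a half-sibling = 1/4 (half-sibs share one parent — one path of length 2: r = (1/2)^2 = 1/4).
Hamilton's rule: n·r·B > C  ⇒  n > C/(r·B) = 0.0642/(0.25·0.0461) = 5.57.
The smallest integer exceeding 5.57 is 6.

6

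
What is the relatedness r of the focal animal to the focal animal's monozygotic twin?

Each parent–offspring link contributes a factor of 1/2, and independent paths through distinct common ancestors add.
Monozygotic twins share every allele identical by descent: r = 1.

1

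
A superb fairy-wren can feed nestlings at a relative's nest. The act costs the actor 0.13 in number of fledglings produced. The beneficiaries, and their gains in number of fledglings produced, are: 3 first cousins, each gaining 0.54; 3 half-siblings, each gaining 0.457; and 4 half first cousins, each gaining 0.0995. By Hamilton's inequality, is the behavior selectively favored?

Hamilton's rule: the trait is favored when the sum of r·B over every recipient exceeds the actor's cost C.
r to a first cousin = 1/8 (first cousins share one grandparent pair — two paths of length 4: r = 2·(1/2)^4 = 1/8).
r to a half-sibling = 0.25 (half-sibs share one parent — one path of length 2: r = (1/2)^2 = 1/4).
r to a half first cousin = 0.0625 (half first cousins share one grandparent — one path of length 4: r = (1/2)^4 = 1/16).
Summing one r·B term per recipient: 3·0.125·0.54 + 3·0.25·0.457 + 4·0.0625·0.0995 = 0.570125.
0.570125 > 0.13: the indirect benefit exceeds the cost.

Yes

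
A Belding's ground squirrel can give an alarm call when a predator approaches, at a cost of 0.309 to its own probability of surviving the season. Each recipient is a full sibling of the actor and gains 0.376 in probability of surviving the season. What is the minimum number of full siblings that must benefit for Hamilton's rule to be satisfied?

r to a full sibling = 1/2 (full sibs share both parents — two paths of length 2: r = 2·(1/2)^2 = 1/2).
Hamilton's rule: n·r·B > C  ⇒  n > C/(r·B) = 0.309/(0.5·0.376) = 1.644.
The smallest integer exceeding 1.644 is 2.

2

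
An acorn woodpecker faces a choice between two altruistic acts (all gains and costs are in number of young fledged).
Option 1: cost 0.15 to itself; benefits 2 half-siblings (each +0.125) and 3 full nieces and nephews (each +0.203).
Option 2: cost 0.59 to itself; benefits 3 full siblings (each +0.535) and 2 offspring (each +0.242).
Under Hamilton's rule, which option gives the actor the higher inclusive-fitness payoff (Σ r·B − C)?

Option 1: r to a half-sibling = 0.25.
Option 1: r to a full niece or nephew = 0.25.
Option 1: Σ r·B − C = (2·0.25·0.125 + 3·0.25·0.203) − 0.15 = 0.06475.
Option 2: r to a full sibling = 0.5.
Option 2: r to an offspring = 0.5.
Option 2: Σ r·B − C = (3·0.5·0.535 + 2·0.5·0.242) − 0.59 = 0.4545.
Option 2 has the higher net inclusive-fitness payoff.

Option 2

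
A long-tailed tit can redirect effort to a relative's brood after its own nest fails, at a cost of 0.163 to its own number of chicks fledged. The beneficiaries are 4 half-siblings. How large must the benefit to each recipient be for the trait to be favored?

0.163

r to a half-sibling = 0.25 (half-sibs share one parent — one path of length 2: r = (1/2)^2 = 1/4).
Hamilton's rule with n recipients of equal r: n·r·B > C, so B > C/(n·r) = 0.163/(4·0.25) = 0.163.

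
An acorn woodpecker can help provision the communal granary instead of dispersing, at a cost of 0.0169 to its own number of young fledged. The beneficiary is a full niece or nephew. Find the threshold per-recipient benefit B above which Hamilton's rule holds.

r to a full niece or nephew = 1/4 (full aunt/uncle↔niece/nephew: two paths of length 3 through the shared grandparent pair: r = 2·(1/2)^3 = 1/4).
Hamilton's rule with n recipients of equal r: n·r·B > C, so B > C/(n·r) = 0.0169/(1·0.25) = 0.0676.

0.0676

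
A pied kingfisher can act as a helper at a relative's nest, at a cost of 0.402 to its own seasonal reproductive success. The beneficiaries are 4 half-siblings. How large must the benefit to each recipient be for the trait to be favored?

r to a half-sibling = 1/4 (half-sibs share one parent — one path of length 2: r = (1/2)^2 = 1/4).
Hamilton's rule with n recipients of equal r: n·r·B > C, so B > C/(n·r) = 0.402/(4·0.25) = 0.402.

0.402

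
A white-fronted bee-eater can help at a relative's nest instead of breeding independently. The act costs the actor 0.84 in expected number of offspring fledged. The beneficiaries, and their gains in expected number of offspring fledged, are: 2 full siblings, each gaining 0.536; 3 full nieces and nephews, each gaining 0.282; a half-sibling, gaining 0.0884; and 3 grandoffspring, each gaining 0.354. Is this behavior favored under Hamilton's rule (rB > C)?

Yes

Hamilton's rule: the trait is favored when the sum of r·B over every recipient exceeds the actor's cost C.
r to a full sibling = 1/2 (full sibs share both parents — two paths of length 2: r = 2·(1/2)^2 = 1/2).
r to a full niece or nephew = 1/4 (full aunt/uncle↔niece/nephew: two paths of length 3 through the shared grandparent pair: r = 2·(1/2)^3 = 1/4).
r to a half-sibling = 0.25 (half-sibs share one parent — one path of length 2: r = (1/2)^2 = 1/4).
r to a grandoffspring = 1/4 (two parent–offspring links: r = (1/2)^2 = 1/4).
Summing one r·B term per recipient: 2·0.5·0.536 + 3·0.25·0.282 + 1·0.25·0.0884 + 3·0.25·0.354 = 1.0351.
1.0351 > 0.84: the indirect benefit exceeds the cost.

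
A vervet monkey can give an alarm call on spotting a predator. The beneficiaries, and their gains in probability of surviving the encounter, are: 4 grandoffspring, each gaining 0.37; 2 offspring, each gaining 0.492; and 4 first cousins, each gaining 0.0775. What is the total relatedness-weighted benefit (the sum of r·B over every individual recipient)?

0.90075

r to a grandoffspring = 0.25 (two parent–offspring links: r = (1/2)^2 = 1/4).
r to an offspring = 1/2 (one parent–offspring link: r = (1/2)^1 = 1/2).
r to a first cousin = 0.125 (first cousins share one grandparent pair — two paths of length 4: r = 2·(1/2)^4 = 1/8).
Summing one r·B term per recipient: 4·0.25·0.37 + 2·0.5·0.492 + 4·0.125·0.0775 = 0.90075.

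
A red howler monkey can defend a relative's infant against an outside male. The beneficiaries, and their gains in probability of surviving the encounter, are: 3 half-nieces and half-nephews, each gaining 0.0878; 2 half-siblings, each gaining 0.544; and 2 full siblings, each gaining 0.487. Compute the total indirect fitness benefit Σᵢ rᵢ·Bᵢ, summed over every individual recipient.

0.791925

r to a half-niece or half-nephew = 1/8 (half-aunt/uncle↔niece/nephew: one path of length 3: r = (1/2)^3 = 1/8).
r to a half-sibling = 0.25 (half-sibs share one parent — one path of length 2: r = (1/2)^2 = 1/4).
r to a full sibling = 0.5 (full sibs share both parents — two paths of length 2: r = 2·(1/2)^2 = 1/2).
Summing one r·B term per recipient: 3·0.125·0.0878 + 2·0.25·0.544 + 2·0.5·0.487 = 0.791925.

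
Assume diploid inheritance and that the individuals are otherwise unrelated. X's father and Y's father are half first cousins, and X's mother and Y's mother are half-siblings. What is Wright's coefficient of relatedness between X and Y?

Independent pedigree routes through distinct common ancestors add.
X and Y are related in two ways: half second cousins through their fathers (r = 1/64) and half first cousins through their mothers (r = 1/16).
r = 1/64 + 1/16 = 0.078125.

0.078125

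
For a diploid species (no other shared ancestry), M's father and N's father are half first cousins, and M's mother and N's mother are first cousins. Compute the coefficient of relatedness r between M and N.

Relatedness sums over independent paths through distinct common ancestors.
M and N are related in two ways: half second cousins through their fathers (r = 1/64) and second cousins through their mothers (r = 1/32).
r = 1/64 + 1/32 = 3/64 = 0.046875.

0.046875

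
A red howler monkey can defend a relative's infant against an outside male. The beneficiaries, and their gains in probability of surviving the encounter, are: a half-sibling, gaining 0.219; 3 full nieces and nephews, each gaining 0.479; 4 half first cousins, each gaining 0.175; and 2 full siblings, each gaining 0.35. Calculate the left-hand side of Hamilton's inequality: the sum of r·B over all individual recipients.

0.80775

r to a half-sibling = 0.25 (half-sibs share one parent — one path of length 2: r = (1/2)^2 = 1/4).
r to a full niece or nephew = 1/4 (full aunt/uncle↔niece/nephew: two paths of length 3 through the shared grandparent pair: r = 2·(1/2)^3 = 1/4).
r to a half first cousin = 0.0625 (half first cousins share one grandparent — one path of length 4: r = (1/2)^4 = 1/16).
r to a full sibling = 1/2 (full sibs share both parents — two paths of length 2: r = 2·(1/2)^2 = 1/2).
Summing one r·B term per recipient: 1·0.25·0.219 + 3·0.25·0.479 + 4·0.0625·0.175 + 2·0.5·0.35 = 0.80775.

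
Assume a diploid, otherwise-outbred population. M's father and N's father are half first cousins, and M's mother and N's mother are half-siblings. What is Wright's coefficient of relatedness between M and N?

0.078125

Independent pedigree routes through distinct common ancestors add.
M and N are related in two ways: half second cousins through their fathers (r = 1/64) and half first cousins through their mothers (r = 1/16).
r = 1/64 + 1/16 = 0.078125.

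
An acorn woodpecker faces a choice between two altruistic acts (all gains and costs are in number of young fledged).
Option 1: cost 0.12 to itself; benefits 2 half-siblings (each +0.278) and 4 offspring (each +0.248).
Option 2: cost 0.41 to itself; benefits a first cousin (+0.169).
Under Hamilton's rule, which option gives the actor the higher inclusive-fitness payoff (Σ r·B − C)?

Option 1

Option 1: r to a half-sibling = 0.25.
Option 1: r to an offspring = 0.5.
Option 1: Σ r·B − C = (2·0.25·0.278 + 4·0.5·0.248) − 0.12 = 0.515.
Option 2: r to a first cousin = 0.125.
Option 2: Σ r·B − C = (1·0.125·0.169) − 0.41 = -0.388875.
Option 1 has the higher net inclusive-fitness payoff.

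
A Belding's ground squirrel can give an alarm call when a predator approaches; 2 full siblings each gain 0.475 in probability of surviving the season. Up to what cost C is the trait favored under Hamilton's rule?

0.475

r to a full sibling = 0.5 (full sibs share both parents — two paths of length 2: r = 2·(1/2)^2 = 1/2).
Hamilton's rule: n·r·B > C, so the trait is favored while C < n·r·B = 2·0.5·0.475 = 0.475.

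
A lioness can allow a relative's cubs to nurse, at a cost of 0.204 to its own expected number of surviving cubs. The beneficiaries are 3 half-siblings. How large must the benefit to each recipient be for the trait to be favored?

0.272

r to a half-sibling = 0.25 (half-sibs share one parent — one path of length 2: r = (1/2)^2 = 1/4).
Hamilton's rule with n recipients of equal r: n·r·B > C, so B > C/(n·r) = 0.204/(3·0.25) = 0.272.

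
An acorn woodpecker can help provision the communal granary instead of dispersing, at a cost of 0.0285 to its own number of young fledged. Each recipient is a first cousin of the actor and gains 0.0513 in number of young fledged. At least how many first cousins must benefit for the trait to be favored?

5

r to a first cousin = 1/8 (first cousins share one grandparent pair — two paths of length 4: r = 2·(1/2)^4 = 1/8).
Hamilton's rule: n·r·B > C  ⇒  n > C/(r·B) = 0.0285/(0.125·0.0513) = 4.444.
The smallest integer exceeding 4.444 is 5.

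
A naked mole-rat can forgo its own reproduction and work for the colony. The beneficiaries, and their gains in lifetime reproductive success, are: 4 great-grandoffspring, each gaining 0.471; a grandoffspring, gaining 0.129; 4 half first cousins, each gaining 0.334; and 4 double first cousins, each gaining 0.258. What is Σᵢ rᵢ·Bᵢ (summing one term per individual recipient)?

r to a great-grandoffspring = 0.125 (three parent–offspring links: r = (1/2)^3 = 1/8).
r to a grandoffspring = 1/4 (two parent–offspring links: r = (1/2)^2 = 1/4).
r to a half first cousin = 0.0625 (half first cousins share one grandparent — one path of length 4: r = (1/2)^4 = 1/16).
r to a double first cousin = 1/4 (double first cousins share both grandparent pairs — four paths of length 4: r = 4·(1/2)^4 = 1/4).
Summing one r·B term per recipient: 4·0.125·0.471 + 1·0.25·0.129 + 4·0.0625·0.334 + 4·0.25·0.258 = 0.60925.

0.60925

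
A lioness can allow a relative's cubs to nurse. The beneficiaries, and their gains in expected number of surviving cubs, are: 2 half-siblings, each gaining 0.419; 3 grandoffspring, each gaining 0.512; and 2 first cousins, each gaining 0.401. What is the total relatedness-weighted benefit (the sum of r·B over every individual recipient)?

0.69375

r to a half-sibling = 0.25 (half-sibs share one parent — one path of length 2: r = (1/2)^2 = 1/4).
r to a grandoffspring = 1/4 (two parent–offspring links: r = (1/2)^2 = 1/4).
r to a first cousin = 1/8 (first cousins share one grandparent pair — two paths of length 4: r = 2·(1/2)^4 = 1/8).
Summing one r·B term per recipient: 2·0.25·0.419 + 3·0.25·0.512 + 2·0.125·0.401 = 0.69375.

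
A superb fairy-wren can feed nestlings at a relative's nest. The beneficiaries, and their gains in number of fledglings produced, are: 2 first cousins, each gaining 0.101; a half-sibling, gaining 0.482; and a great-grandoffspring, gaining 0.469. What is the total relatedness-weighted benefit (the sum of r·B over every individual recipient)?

r to a first cousin = 1/8 (first cousins share one grandparent pair — two paths of length 4: r = 2·(1/2)^4 = 1/8).
r to a half-sibling = 0.25 (half-sibs share one parent — one path of length 2: r = (1/2)^2 = 1/4).
r to a great-grandoffspring = 0.125 (three parent–offspring links: r = (1/2)^3 = 1/8).
Summing one r·B term per recipient: 2·0.125·0.101 + 1·0.25·0.482 + 1·0.125·0.469 = 0.204375.

0.204375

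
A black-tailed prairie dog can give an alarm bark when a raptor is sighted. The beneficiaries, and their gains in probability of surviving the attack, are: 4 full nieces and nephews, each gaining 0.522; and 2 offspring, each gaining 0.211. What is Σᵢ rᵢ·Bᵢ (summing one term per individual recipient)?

r to a full niece or nephew = 1/4 (full aunt/uncle↔niece/nephew: two paths of length 3 through the shared grandparent pair: r = 2·(1/2)^3 = 1/4).
r to an offspring = 1/2 (one parent–offspring link: r = (1/2)^1 = 1/2).
Summing one r·B term per recipient: 4·0.25·0.522 + 2·0.5·0.211 = 0.733.

0.733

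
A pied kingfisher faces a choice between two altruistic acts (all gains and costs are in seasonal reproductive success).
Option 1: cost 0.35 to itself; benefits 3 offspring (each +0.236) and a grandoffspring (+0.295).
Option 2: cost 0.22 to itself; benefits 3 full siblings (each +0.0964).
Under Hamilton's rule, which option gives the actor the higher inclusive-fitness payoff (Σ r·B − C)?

Option 1: r to an offspring = 0.5.
Option 1: r to a grandoffspring = 0.25.
Option 1: Σ r·B − C = (3·0.5·0.236 + 1·0.25·0.295) − 0.35 = 0.07775.
Option 2: r to a full sibling = 0.5.
Option 2: Σ r·B − C = (3·0.5·0.0964) − 0.22 = -0.0754.
Option 1 has the higher net inclusive-fitness payoff.

Option 1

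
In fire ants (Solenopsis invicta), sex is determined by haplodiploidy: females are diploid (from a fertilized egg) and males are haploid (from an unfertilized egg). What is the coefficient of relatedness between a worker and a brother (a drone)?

0.25

Her haploid brother carries none of their father's genes and a random half of their mother's genome; that half matches the maternal half of her own genome with probability 1/2: r = 1/2 · 1/2 = 1/4.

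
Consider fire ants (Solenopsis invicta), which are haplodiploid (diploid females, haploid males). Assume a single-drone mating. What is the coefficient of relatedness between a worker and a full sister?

Haplodiploid full sisters inherit their father's entire haploid genome identically (contributing 1/2) and on average half of their mother's contribution (1/2 · 1/2 = 1/4); r = 1/2 + 1/4 = 3/4.

0.75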